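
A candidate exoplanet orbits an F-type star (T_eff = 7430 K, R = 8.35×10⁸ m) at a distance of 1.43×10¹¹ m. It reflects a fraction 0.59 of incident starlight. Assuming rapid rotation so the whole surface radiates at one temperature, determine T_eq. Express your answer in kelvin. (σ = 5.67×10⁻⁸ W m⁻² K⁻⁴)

T_eq ≈ 321 K

L = 4πR_⋆²σT_⋆⁴ = 4π(8.35×10⁸)² × 5.67×10⁻⁸ × (7430)⁴ = 1.51×10²⁷ W.
S = L/(4πd²) = 5890 W m⁻².
Energy balance: absorbed = emitted ⇒ πR²·S(1−A) = 4πR²·σT_eq⁴, so T_eq⁴ = S(1−A)/(4σ).
T_eq = [5890 × 0.41 / (4 × 5.67×10⁻⁸)]^(1/4) = (1.07×10¹⁰)^(1/4) = 321 K.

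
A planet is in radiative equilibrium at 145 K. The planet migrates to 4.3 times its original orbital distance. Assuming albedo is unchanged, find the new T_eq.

T_eq ≈ 69.9 K

T_eq ∝ L^(1/4) · d^(−1/2).
T′ = 145 / 4.3^(1/2) = 69.9 K.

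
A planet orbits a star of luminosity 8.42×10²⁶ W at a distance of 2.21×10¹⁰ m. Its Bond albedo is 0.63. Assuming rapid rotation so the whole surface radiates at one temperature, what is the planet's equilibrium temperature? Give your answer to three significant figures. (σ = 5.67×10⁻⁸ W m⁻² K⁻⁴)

Flux: S = L/(4πd²) = 8.42×10²⁶/(4π×(2.21×10¹⁰)²) = 1.37×10⁵ W m⁻².
Energy balance: absorbed = emitted ⇒ πR²·S(1−A) = 4πR²·σT_eq⁴, so T_eq⁴ = S(1−A)/(4σ).
T_eq = [1.37×10⁵ × 0.37 / (4 × 5.67×10⁻⁸)]^(1/4) = (2.24×10¹¹)^(1/4) = 688 K.

T_eq ≈ 688 K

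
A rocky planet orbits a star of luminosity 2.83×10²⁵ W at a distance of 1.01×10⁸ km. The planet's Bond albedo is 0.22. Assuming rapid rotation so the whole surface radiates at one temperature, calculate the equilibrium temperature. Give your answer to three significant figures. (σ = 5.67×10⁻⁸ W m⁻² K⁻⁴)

T_eq ≈ 166 K

d = 1.01×10⁸ km = 1.01×10¹¹ m.
Flux: S = L/(4πd²) = 2.83×10²⁵/(4π×(1.01×10¹¹)²) = 221 W m⁻².
Energy balance: absorbed = emitted ⇒ πR²·S(1−A) = 4πR²·σT_eq⁴, so T_eq⁴ = S(1−A)/(4σ).
T_eq = [221 × 0.78 / (4 × 5.67×10⁻⁸)]^(1/4) = (7.59×10⁸)^(1/4) = 166 K.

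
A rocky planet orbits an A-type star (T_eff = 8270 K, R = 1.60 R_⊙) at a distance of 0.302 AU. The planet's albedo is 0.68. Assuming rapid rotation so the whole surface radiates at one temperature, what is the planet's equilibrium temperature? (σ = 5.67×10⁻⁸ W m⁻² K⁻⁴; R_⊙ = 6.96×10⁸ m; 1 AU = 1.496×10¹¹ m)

R_⋆ = 1.60 × 6.96×10⁸ = 1.11×10⁹ m.
d = 0.302 AU = 4.52×10¹⁰ m.
L = 4πR_⋆²σT_⋆⁴ = 4π(1.11×10⁹)² × 5.67×10⁻⁸ × (8270)⁴ = 4.13×10²⁷ W.
S = L/(4πd²) = 1.61×10⁵ W m⁻².
Energy balance: absorbed = emitted ⇒ πR²·S(1−A) = 4πR²·σT_eq⁴, so T_eq⁴ = S(1−A)/(4σ).
T_eq = [1.61×10⁵ × 0.32 / (4 × 5.67×10⁻⁸)]^(1/4) = (2.27×10¹¹)^(1/4) = 691 K.

T_eq ≈ 691 K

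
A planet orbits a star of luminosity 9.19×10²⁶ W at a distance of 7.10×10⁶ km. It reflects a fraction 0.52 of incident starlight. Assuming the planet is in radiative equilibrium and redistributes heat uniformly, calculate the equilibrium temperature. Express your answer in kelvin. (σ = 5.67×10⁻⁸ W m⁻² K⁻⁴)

T_eq ≈ 1320 K

d = 7.10×10⁶ km = 7.10×10⁹ m.
Flux: S = L/(4πd²) = 9.19×10²⁶/(4π×(7.10×10⁹)²) = 1.45×10⁶ W m⁻².
Energy balance: absorbed = emitted ⇒ πR²·S(1−A) = 4πR²·σT_eq⁴, so T_eq⁴ = S(1−A)/(4σ).
T_eq = [1.45×10⁶ × 0.48 / (4 × 5.67×10⁻⁸)]^(1/4) = (3.07×10¹²)^(1/4) = 1320 K.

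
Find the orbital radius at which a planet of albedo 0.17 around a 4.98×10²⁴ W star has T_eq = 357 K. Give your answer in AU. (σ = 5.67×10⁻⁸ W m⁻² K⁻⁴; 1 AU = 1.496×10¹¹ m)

From T_eq⁴ = L(1−A)/(16πσd²): d = √[L(1−A)/(16πσT_eq⁴)].
d = √[4.98×10²⁴ × 0.83 / (16π × 5.67×10⁻⁸ × (357)⁴)] = 9.45×10⁹ m = 0.0632 AU.

d ≈ 0.0632 AU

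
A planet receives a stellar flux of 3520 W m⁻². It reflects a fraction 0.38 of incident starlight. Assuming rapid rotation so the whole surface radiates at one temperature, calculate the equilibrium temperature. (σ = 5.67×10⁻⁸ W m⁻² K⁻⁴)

T_eq ≈ 313 K

Energy balance: absorbed = emitted ⇒ πR²·S(1−A) = 4πR²·σT_eq⁴, so T_eq⁴ = S(1−A)/(4σ).
T_eq = [3520 × 0.62 / (4 × 5.67×10⁻⁸)]^(1/4) = (9.62×10⁹)^(1/4) = 313 K.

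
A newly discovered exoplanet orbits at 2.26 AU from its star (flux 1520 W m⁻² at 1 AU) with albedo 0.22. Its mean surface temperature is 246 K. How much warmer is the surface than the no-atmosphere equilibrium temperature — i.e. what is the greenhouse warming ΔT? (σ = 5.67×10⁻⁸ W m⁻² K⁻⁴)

S = 1520/2.26² = 297.6 W m⁻².
T_eq = [S(1−A)/(4σ)]^(1/4) = [297.6×0.78/(4×5.67×10⁻⁸)]^(1/4) = 178.9 K.
ΔT = T_surf − T_eq = 246 − 178.9.

ΔT ≈ 67.1 K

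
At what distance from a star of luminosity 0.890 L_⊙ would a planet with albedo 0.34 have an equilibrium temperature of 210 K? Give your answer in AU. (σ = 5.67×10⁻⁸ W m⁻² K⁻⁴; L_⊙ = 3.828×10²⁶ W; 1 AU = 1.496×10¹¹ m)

L = 0.890 × 3.828×10²⁶ = 3.41×10²⁶ W.
From T_eq⁴ = L(1−A)/(16πσd²): d = √[L(1−A)/(16πσT_eq⁴)].
d = √[3.41×10²⁶ × 0.66 / (16π × 5.67×10⁻⁸ × (210)⁴)] = 2.01×10¹¹ m = 1.35 AU.

d ≈ 1.35 AU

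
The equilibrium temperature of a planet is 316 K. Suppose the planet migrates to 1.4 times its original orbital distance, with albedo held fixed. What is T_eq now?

T_eq ∝ L^(1/4) · d^(−1/2).
T′ = 316 / 1.4^(1/2) = 267 K.

T_eq ≈ 267 K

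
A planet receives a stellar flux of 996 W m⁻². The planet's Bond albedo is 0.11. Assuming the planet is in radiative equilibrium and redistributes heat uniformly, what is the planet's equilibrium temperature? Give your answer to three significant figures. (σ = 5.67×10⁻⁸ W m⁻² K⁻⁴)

Energy balance: absorbed = emitted ⇒ πR²·S(1−A) = 4πR²·σT_eq⁴, so T_eq⁴ = S(1−A)/(4σ).
T_eq = [996 × 0.89 / (4 × 5.67×10⁻⁸)]^(1/4) = (3.91×10⁹)^(1/4) = 250 K.

T_eq ≈ 250 K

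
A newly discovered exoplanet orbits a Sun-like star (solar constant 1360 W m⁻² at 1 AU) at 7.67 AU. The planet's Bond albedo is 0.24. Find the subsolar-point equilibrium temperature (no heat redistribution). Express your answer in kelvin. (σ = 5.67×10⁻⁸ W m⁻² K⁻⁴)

T_ss ≈ 133 K

Flux at 7.67 AU: S = 1360/7.67² = 23.1 W m⁻².
At the subsolar point the surface absorbs S(1−A) and emits σT⁴ per unit area — no factor of 4, since only the local patch is in balance.
T = [23.1 × 0.76 / 5.67×10⁻⁸]^(1/4) = (3.10×10⁸)^(1/4) = 133 K.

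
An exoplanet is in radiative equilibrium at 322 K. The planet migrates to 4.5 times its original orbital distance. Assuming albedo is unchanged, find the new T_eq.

T_eq ≈ 152 K

T_eq ∝ L^(1/4) · d^(−1/2).
T′ = 322 / 4.5^(1/2) = 152 K.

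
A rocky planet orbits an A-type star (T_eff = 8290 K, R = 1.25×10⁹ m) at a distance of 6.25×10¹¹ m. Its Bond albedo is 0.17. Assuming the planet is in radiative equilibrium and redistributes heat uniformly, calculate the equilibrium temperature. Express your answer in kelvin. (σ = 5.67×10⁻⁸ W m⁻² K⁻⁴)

L = 4πR_⋆²σT_⋆⁴ = 4π(1.25×10⁹)² × 5.67×10⁻⁸ × (8290)⁴ = 5.26×10²⁷ W.
S = L/(4πd²) = 1070 W m⁻².
Energy balance: absorbed = emitted ⇒ πR²·S(1−A) = 4πR²·σT_eq⁴, so T_eq⁴ = S(1−A)/(4σ).
T_eq = [1070 × 0.83 / (4 × 5.67×10⁻⁸)]^(1/4) = (3.92×10⁹)^(1/4) = 250 K.

T_eq ≈ 250 K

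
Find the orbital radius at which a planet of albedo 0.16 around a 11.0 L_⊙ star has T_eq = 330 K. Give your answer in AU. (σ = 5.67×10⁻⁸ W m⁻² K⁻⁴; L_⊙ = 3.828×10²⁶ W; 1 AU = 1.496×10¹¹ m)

d ≈ 2.16 AU

L = 11.0 × 3.828×10²⁶ = 4.21×10²⁷ W.
From T_eq⁴ = L(1−A)/(16πσd²): d = √[L(1−A)/(16πσT_eq⁴)].
d = √[4.21×10²⁷ × 0.84 / (16π × 5.67×10⁻⁸ × (330)⁴)] = 3.23×10¹¹ m = 2.16 AU.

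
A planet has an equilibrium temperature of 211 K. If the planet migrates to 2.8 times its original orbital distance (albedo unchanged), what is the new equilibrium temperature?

T_eq ∝ L^(1/4) · d^(−1/2).
T′ = 211 / 2.8^(1/2) = 126 K.

T_eq ≈ 126 K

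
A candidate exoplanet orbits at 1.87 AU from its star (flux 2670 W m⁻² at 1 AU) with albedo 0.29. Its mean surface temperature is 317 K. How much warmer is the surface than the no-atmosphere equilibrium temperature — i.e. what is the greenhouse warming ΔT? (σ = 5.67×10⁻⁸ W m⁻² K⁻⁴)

ΔT ≈ 95.9 K

S = 2670/1.87² = 763.5 W m⁻².
T_eq = [S(1−A)/(4σ)]^(1/4) = [763.5×0.71/(4×5.67×10⁻⁸)]^(1/4) = 221.1 K.
ΔT = T_surf − T_eq = 317 − 221.1.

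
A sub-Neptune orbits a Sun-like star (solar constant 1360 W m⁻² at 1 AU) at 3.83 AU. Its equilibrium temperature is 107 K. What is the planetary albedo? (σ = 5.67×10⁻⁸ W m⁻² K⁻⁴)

Flux at 3.83 AU: S = 1360/3.83² = 92.7 W m⁻².
From T_eq⁴ = S(1−A)/(4σ): 1−A = 4σT_eq⁴/S.
1−A = 4 × 5.67×10⁻⁸ × (107)⁴ / 92.7 = 0.321.

A ≈ 0.68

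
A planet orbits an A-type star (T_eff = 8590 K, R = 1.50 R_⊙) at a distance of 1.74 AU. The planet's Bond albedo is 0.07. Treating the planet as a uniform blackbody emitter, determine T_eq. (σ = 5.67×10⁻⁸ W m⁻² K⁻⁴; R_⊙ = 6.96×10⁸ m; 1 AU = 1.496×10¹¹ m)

R_⋆ = 1.50 × 6.96×10⁸ = 1.04×10⁹ m.
d = 1.74 AU = 2.60×10¹¹ m.
L = 4πR_⋆²σT_⋆⁴ = 4π(1.04×10⁹)² × 5.67×10⁻⁸ × (8590)⁴ = 4.23×10²⁷ W.
S = L/(4πd²) = 4970 W m⁻².
Energy balance: absorbed = emitted ⇒ πR²·S(1−A) = 4πR²·σT_eq⁴, so T_eq⁴ = S(1−A)/(4σ).
T_eq = [4970 × 0.93 / (4 × 5.67×10⁻⁸)]^(1/4) = (2.04×10¹⁰)^(1/4) = 378 K.

T_eq ≈ 378 K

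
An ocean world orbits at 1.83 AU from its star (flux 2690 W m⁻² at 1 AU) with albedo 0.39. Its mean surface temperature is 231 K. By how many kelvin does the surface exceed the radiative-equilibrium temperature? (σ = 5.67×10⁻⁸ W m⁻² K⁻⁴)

ΔT ≈ 15.4 K

S = 2690/1.83² = 803.2 W m⁻².
T_eq = [S(1−A)/(4σ)]^(1/4) = [803.2×0.61/(4×5.67×10⁻⁸)]^(1/4) = 215.6 K.
ΔT = T_surf − T_eq = 231 − 215.6.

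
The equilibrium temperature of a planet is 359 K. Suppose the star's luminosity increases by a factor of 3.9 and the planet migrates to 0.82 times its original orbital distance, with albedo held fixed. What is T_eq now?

T_eq ∝ L^(1/4) · d^(−1/2).
T′ = 359 × 3.9^(1/4) / 0.82^(1/2) = 557 K.

T_eq ≈ 557 K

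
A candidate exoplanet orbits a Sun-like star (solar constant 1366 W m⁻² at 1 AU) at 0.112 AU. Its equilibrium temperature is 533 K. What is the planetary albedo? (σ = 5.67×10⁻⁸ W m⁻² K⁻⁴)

Flux at 0.112 AU: S = 1366/0.112² = 1.09×10⁵ W m⁻².
From T_eq⁴ = S(1−A)/(4σ): 1−A = 4σT_eq⁴/S.
1−A = 4 × 5.67×10⁻⁸ × (533)⁴ / 1.09×10⁵ = 0.168.

A ≈ 0.83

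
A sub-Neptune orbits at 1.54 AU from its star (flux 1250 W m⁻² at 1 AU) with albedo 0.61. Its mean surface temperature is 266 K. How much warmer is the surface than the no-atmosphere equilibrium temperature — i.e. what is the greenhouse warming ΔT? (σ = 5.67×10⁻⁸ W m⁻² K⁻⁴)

ΔT ≈ 92.5 K

S = 1250/1.54² = 527.1 W m⁻².
T_eq = [S(1−A)/(4σ)]^(1/4) = [527.1×0.39/(4×5.67×10⁻⁸)]^(1/4) = 173.5 K.
ΔT = T_surf − T_eq = 266 − 173.5.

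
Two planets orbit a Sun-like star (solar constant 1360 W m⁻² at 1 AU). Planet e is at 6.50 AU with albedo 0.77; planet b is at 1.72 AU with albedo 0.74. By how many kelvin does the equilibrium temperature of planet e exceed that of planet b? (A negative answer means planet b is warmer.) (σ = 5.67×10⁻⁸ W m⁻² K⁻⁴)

T_eq = [S₀(1−A)/(4σd²)]^(1/4), so T ∝ (1−A)^(1/4) / √d.
T₁ = [1360×0.23/(4×5.67×10⁻⁸×6.50²)]^(1/4) = 75.59 K.
T₂ = [1360×0.26/(4×5.67×10⁻⁸×1.72²)]^(1/4) = 151.51 K.

ΔT ≈ -75.9 K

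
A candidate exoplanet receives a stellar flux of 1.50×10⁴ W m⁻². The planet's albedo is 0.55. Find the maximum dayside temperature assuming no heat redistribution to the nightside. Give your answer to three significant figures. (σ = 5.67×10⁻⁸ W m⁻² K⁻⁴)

T_ss ≈ 587 K

With no redistribution each surface element balances locally: S(1−A) = σT⁴.
T = [1.50×10⁴ × 0.45 / 5.67×10⁻⁸]^(1/4) = (1.19×10¹¹)^(1/4) = 587 K.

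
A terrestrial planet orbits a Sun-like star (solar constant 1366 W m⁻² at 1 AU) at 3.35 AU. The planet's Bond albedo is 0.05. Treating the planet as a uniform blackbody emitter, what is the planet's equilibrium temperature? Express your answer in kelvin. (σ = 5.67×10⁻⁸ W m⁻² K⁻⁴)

T_eq ≈ 150 K

Flux at 3.35 AU: S = 1366/3.35² = 122 W m⁻².
Energy balance: absorbed = emitted ⇒ πR²·S(1−A) = 4πR²·σT_eq⁴, so T_eq⁴ = S(1−A)/(4σ).
T_eq = [122 × 0.95 / (4 × 5.67×10⁻⁸)]^(1/4) = (5.10×10⁸)^(1/4) = 150 K.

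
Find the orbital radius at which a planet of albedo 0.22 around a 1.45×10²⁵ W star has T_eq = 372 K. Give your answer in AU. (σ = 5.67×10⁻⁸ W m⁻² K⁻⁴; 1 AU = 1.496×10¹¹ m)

d ≈ 0.0962 AU

From T_eq⁴ = L(1−A)/(16πσd²): d = √[L(1−A)/(16πσT_eq⁴)].
d = √[1.45×10²⁵ × 0.78 / (16π × 5.67×10⁻⁸ × (372)⁴)] = 1.44×10¹⁰ m = 0.0962 AU.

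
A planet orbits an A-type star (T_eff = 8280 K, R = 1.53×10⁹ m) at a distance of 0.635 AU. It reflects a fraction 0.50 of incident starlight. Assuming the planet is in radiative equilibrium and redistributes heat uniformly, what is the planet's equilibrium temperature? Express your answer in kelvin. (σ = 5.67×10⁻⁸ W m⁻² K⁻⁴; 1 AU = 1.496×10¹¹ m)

T_eq ≈ 625 K

d = 0.635 AU = 9.50×10¹⁰ m.
L = 4πR_⋆²σT_⋆⁴ = 4π(1.53×10⁹)² × 5.67×10⁻⁸ × (8280)⁴ = 7.84×10²⁷ W.
S = L/(4πd²) = 6.91×10⁴ W m⁻².
Energy balance: absorbed = emitted ⇒ πR²·S(1−A) = 4πR²·σT_eq⁴, so T_eq⁴ = S(1−A)/(4σ).
T_eq = [6.91×10⁴ × 0.50 / (4 × 5.67×10⁻⁸)]^(1/4) = (1.52×10¹¹)^(1/4) = 625 K.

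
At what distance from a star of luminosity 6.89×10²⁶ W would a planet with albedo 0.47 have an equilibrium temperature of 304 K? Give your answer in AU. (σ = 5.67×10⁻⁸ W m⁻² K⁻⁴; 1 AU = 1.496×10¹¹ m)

From T_eq⁴ = L(1−A)/(16πσd²): d = √[L(1−A)/(16πσT_eq⁴)].
d = √[6.89×10²⁶ × 0.53 / (16π × 5.67×10⁻⁸ × (304)⁴)] = 1.22×10¹¹ m = 0.819 AU.

d ≈ 0.819 AU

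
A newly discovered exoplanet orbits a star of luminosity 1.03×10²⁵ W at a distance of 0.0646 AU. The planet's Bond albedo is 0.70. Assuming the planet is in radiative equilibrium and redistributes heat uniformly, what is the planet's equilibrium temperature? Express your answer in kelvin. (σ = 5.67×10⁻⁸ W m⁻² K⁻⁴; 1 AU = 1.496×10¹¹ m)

d = 0.0646 AU = 9.66×10⁹ m.
Flux: S = L/(4πd²) = 1.03×10²⁵/(4π×(9.66×10⁹)²) = 8780 W m⁻².
Energy balance: absorbed = emitted ⇒ πR²·S(1−A) = 4πR²·σT_eq⁴, so T_eq⁴ = S(1−A)/(4σ).
T_eq = [8780 × 0.30 / (4 × 5.67×10⁻⁸)]^(1/4) = (1.16×10¹⁰)^(1/4) = 328 K.

T_eq ≈ 328 K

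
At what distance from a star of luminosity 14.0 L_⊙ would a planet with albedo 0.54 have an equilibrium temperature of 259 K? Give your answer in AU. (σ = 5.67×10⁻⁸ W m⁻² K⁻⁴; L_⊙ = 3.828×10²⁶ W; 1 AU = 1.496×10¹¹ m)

d ≈ 2.93 AU

L = 14.0 × 3.828×10²⁶ = 5.36×10²⁷ W.
From T_eq⁴ = L(1−A)/(16πσd²): d = √[L(1−A)/(16πσT_eq⁴)].
d = √[5.36×10²⁷ × 0.46 / (16π × 5.67×10⁻⁸ × (259)⁴)] = 4.38×10¹¹ m = 2.93 AU.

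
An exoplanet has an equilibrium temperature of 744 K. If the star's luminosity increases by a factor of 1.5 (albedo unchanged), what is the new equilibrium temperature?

T_eq ≈ 823 K

T_eq ∝ L^(1/4) · d^(−1/2).
T′ = 744 × 1.5^(1/4) = 823 K.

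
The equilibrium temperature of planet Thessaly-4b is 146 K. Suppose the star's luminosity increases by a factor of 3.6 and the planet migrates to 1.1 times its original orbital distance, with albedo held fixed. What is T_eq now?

T_eq ≈ 192 K

T_eq ∝ L^(1/4) · d^(−1/2).
T′ = 146 × 3.6^(1/4) / 1.1^(1/2) = 192 K.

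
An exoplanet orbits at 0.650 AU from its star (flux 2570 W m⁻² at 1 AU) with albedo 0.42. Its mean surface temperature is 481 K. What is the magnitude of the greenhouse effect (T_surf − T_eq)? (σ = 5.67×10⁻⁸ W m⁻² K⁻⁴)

ΔT ≈ 127.8 K

S = 2570/0.650² = 6083 W m⁻².
T_eq = [S(1−A)/(4σ)]^(1/4) = [6083×0.58/(4×5.67×10⁻⁸)]^(1/4) = 353.2 K.
ΔT = T_surf − T_eq = 481 − 353.2.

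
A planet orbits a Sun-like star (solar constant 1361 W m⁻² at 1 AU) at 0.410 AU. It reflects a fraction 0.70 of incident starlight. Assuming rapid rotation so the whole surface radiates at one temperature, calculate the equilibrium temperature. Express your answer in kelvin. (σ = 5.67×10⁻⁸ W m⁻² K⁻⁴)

T_eq ≈ 322 K

Flux at 0.410 AU: S = 1361/0.410² = 8100 W m⁻².
Energy balance: absorbed = emitted ⇒ πR²·S(1−A) = 4πR²·σT_eq⁴, so T_eq⁴ = S(1−A)/(4σ).
T_eq = [8100 × 0.30 / (4 × 5.67×10⁻⁸)]^(1/4) = (1.07×10¹⁰)^(1/4) = 322 K.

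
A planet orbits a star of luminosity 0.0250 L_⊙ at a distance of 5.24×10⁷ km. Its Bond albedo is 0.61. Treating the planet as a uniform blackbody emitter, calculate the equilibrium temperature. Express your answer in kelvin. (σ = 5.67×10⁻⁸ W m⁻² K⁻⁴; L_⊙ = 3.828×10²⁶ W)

d = 5.24×10⁷ km = 5.24×10¹⁰ m.
L = 0.0250 × 3.828×10²⁶ = 9.57×10²⁴ W.
Flux: S = L/(4πd²) = 9.57×10²⁴/(4π×(5.24×10¹⁰)²) = 277 W m⁻².
Energy balance: absorbed = emitted ⇒ πR²·S(1−A) = 4πR²·σT_eq⁴, so T_eq⁴ = S(1−A)/(4σ).
T_eq = [277 × 0.39 / (4 × 5.67×10⁻⁸)]^(1/4) = (4.77×10⁸)^(1/4) = 148 K.

T_eq ≈ 148 K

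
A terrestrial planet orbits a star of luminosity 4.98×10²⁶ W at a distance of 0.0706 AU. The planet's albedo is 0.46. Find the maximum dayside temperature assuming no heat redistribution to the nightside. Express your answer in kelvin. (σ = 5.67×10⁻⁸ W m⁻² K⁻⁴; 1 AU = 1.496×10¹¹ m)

T_ss ≈ 1360 K

d = 0.0706 AU = 1.06×10¹⁰ m.
Flux: S = L/(4πd²) = 4.98×10²⁶/(4π×(1.06×10¹⁰)²) = 3.55×10⁵ W m⁻².
With no redistribution each surface element balances locally: S(1−A) = σT⁴.
T = [3.55×10⁵ × 0.54 / 5.67×10⁻⁸]^(1/4) = (3.38×10¹²)^(1/4) = 1360 K.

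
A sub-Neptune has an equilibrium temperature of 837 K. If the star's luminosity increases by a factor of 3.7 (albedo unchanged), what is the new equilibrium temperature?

T_eq ∝ L^(1/4) · d^(−1/2).
T′ = 837 × 3.7^(1/4) = 1160 K.

T_eq ≈ 1160 K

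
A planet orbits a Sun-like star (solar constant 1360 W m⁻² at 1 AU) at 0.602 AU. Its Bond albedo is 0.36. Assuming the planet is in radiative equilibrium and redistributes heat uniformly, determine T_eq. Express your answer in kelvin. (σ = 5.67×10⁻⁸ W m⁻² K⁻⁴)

Flux at 0.602 AU: S = 1360/0.602² = 3750 W m⁻².
Energy balance: absorbed = emitted ⇒ πR²·S(1−A) = 4πR²·σT_eq⁴, so T_eq⁴ = S(1−A)/(4σ).
T_eq = [3750 × 0.64 / (4 × 5.67×10⁻⁸)]^(1/4) = (1.06×10¹⁰)^(1/4) = 321 K.

T_eq ≈ 321 K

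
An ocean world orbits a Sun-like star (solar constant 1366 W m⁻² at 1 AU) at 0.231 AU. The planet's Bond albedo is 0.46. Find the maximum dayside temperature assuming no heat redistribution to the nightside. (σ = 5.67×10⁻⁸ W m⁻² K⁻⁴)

T_ss ≈ 703 K

Flux at 0.231 AU: S = 1366/0.231² = 2.56×10⁴ W m⁻².
With no redistribution each surface element balances locally: S(1−A) = σT⁴.
T = [2.56×10⁴ × 0.54 / 5.67×10⁻⁸]^(1/4) = (2.44×10¹¹)^(1/4) = 703 K.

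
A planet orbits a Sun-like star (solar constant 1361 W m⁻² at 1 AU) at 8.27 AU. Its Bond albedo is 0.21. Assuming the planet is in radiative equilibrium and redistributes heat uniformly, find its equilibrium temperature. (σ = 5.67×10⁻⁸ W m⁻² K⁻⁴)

Flux at 8.27 AU: S = 1361/8.27² = 19.9 W m⁻².
Energy balance: absorbed = emitted ⇒ πR²·S(1−A) = 4πR²·σT_eq⁴, so T_eq⁴ = S(1−A)/(4σ).
T_eq = [19.9 × 0.79 / (4 × 5.67×10⁻⁸)]^(1/4) = (6.93×10⁷)^(1/4) = 91.2 K.

T_eq ≈ 91.2 K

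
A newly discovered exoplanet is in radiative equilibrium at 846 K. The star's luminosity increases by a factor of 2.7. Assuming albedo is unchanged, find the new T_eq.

T_eq ≈ 1080 K

T_eq ∝ L^(1/4) · d^(−1/2).
T′ = 846 × 2.7^(1/4) = 1080 K.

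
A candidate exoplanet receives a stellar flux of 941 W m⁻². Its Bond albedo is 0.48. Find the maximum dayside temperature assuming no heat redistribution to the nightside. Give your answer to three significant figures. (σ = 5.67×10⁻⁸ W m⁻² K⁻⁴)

With no redistribution each surface element balances locally: S(1−A) = σT⁴.
T = [941 × 0.52 / 5.67×10⁻⁸]^(1/4) = (8.63×10⁹)^(1/4) = 305 K.

T_ss ≈ 305 K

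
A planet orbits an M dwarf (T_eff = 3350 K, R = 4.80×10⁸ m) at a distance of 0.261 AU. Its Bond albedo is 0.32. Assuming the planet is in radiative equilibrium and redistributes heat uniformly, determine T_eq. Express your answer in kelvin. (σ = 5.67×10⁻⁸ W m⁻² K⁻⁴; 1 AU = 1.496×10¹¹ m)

T_eq ≈ 239 K

d = 0.261 AU = 3.90×10¹⁰ m.
L = 4πR_⋆²σT_⋆⁴ = 4π(4.80×10⁸)² × 5.67×10⁻⁸ × (3350)⁴ = 2.07×10²⁵ W.
S = L/(4πd²) = 1080 W m⁻².
Energy balance: absorbed = emitted ⇒ πR²·S(1−A) = 4πR²·σT_eq⁴, so T_eq⁴ = S(1−A)/(4σ).
T_eq = [1080 × 0.68 / (4 × 5.67×10⁻⁸)]^(1/4) = (3.24×10⁹)^(1/4) = 239 K.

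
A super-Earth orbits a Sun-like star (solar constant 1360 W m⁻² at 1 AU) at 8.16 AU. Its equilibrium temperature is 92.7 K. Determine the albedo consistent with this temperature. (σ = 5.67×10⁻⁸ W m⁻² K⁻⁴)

Flux at 8.16 AU: S = 1360/8.16² = 20.4 W m⁻².
From T_eq⁴ = S(1−A)/(4σ): 1−A = 4σT_eq⁴/S.
1−A = 4 × 5.67×10⁻⁸ × (92.7)⁴ / 20.4 = 0.820.

A ≈ 0.18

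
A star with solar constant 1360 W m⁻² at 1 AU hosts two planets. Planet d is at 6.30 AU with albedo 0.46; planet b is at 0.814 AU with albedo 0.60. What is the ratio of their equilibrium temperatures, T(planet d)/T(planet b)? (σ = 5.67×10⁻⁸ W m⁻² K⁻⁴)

T_eq = [S₀(1−A)/(4σd²)]^(1/4), so T ∝ (1−A)^(1/4) / √d.
T₁ = [1360×0.54/(4×5.67×10⁻⁸×6.30²)]^(1/4) = 95.04 K.
T₂ = [1360×0.40/(4×5.67×10⁻⁸×0.814²)]^(1/4) = 245.29 K.

T₁/T₂ ≈ 0.387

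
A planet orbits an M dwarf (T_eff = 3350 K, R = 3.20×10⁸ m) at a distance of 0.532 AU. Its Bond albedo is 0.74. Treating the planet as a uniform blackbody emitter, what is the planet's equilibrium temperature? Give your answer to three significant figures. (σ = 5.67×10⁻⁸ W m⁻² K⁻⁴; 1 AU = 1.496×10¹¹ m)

d = 0.532 AU = 7.96×10¹⁰ m.
L = 4πR_⋆²σT_⋆⁴ = 4π(3.20×10⁸)² × 5.67×10⁻⁸ × (3350)⁴ = 9.19×10²⁴ W.
S = L/(4πd²) = 115 W m⁻².
Energy balance: absorbed = emitted ⇒ πR²·S(1−A) = 4πR²·σT_eq⁴, so T_eq⁴ = S(1−A)/(4σ).
T_eq = [115 × 0.26 / (4 × 5.67×10⁻⁸)]^(1/4) = (1.32×10⁸)^(1/4) = 107 K.

T_eq ≈ 107 K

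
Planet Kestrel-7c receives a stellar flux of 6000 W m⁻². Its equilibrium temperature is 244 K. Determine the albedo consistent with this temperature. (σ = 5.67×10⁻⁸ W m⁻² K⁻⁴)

A ≈ 0.87

From T_eq⁴ = S(1−A)/(4σ): 1−A = 4σT_eq⁴/S.
1−A = 4 × 5.67×10⁻⁸ × (244)⁴ / 6000 = 0.134.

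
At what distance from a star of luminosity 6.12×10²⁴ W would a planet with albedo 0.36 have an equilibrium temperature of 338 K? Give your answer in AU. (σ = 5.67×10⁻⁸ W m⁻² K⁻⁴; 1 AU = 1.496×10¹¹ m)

From T_eq⁴ = L(1−A)/(16πσd²): d = √[L(1−A)/(16πσT_eq⁴)].
d = √[6.12×10²⁴ × 0.64 / (16π × 5.67×10⁻⁸ × (338)⁴)] = 1.03×10¹⁰ m = 0.0686 AU.

d ≈ 0.0686 AU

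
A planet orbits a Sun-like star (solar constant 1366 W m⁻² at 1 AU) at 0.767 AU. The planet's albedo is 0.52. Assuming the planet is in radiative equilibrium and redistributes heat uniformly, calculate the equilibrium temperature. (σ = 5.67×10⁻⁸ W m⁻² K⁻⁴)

Flux at 0.767 AU: S = 1366/0.767² = 2320 W m⁻².
Energy balance: absorbed = emitted ⇒ πR²·S(1−A) = 4πR²·σT_eq⁴, so T_eq⁴ = S(1−A)/(4σ).
T_eq = [2320 × 0.48 / (4 × 5.67×10⁻⁸)]^(1/4) = (4.91×10⁹)^(1/4) = 265 K.

T_eq ≈ 265 K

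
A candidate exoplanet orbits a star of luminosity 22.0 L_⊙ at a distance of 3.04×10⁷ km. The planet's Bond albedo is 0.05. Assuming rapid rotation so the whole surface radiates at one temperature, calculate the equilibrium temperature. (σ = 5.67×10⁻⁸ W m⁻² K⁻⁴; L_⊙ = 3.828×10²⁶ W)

d = 3.04×10⁷ km = 3.04×10¹⁰ m.
L = 22.0 × 3.828×10²⁶ = 8.42×10²⁷ W.
Flux: S = L/(4πd²) = 8.42×10²⁷/(4π×(3.04×10¹⁰)²) = 7.25×10⁵ W m⁻².
Energy balance: absorbed = emitted ⇒ πR²·S(1−A) = 4πR²·σT_eq⁴, so T_eq⁴ = S(1−A)/(4σ).
T_eq = [7.25×10⁵ × 0.95 / (4 × 5.67×10⁻⁸)]^(1/4) = (3.04×10¹²)^(1/4) = 1320 K.

T_eq ≈ 1320 K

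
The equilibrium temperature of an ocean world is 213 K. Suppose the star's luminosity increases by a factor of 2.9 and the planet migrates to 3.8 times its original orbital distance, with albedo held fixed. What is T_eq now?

T_eq ≈ 143 K

T_eq ∝ L^(1/4) · d^(−1/2).
T′ = 213 × 2.9^(1/4) / 3.8^(1/2) = 143 K.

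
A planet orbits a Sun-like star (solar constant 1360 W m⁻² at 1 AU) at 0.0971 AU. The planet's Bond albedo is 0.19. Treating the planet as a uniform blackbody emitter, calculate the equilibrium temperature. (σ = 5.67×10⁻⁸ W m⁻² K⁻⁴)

T_eq ≈ 847 K

Flux at 0.0971 AU: S = 1360/0.0971² = 1.44×10⁵ W m⁻².
Energy balance: absorbed = emitted ⇒ πR²·S(1−A) = 4πR²·σT_eq⁴, so T_eq⁴ = S(1−A)/(4σ).
T_eq = [1.44×10⁵ × 0.81 / (4 × 5.67×10⁻⁸)]^(1/4) = (5.15×10¹¹)^(1/4) = 847 K.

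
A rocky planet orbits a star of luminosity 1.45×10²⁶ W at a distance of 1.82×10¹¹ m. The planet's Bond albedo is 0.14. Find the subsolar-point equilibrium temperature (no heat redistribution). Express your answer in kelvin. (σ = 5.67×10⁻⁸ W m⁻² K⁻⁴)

T_ss ≈ 270 K

Flux: S = L/(4πd²) = 1.45×10²⁶/(4π×(1.82×10¹¹)²) = 348 W m⁻².
At the subsolar point the surface absorbs S(1−A) and emits σT⁴ per unit area — no factor of 4, since only the local patch is in balance.
T = [348 × 0.86 / 5.67×10⁻⁸]^(1/4) = (5.28×10⁹)^(1/4) = 270 K.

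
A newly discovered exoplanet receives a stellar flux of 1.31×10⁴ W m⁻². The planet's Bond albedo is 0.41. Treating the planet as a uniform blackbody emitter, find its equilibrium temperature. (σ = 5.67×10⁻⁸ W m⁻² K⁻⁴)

Energy balance: absorbed = emitted ⇒ πR²·S(1−A) = 4πR²·σT_eq⁴, so T_eq⁴ = S(1−A)/(4σ).
T_eq = [1.31×10⁴ × 0.59 / (4 × 5.67×10⁻⁸)]^(1/4) = (3.41×10¹⁰)^(1/4) = 430 K.

T_eq ≈ 430 K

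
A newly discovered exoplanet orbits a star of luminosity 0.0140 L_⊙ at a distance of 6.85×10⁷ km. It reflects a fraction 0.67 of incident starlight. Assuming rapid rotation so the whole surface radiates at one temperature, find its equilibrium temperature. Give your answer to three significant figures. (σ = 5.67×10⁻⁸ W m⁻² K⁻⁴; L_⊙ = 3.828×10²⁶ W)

d = 6.85×10⁷ km = 6.85×10¹⁰ m.
L = 0.0140 × 3.828×10²⁶ = 5.36×10²⁴ W.
Flux: S = L/(4πd²) = 5.36×10²⁴/(4π×(6.85×10¹⁰)²) = 90.9 W m⁻².
Energy balance: absorbed = emitted ⇒ πR²·S(1−A) = 4πR²·σT_eq⁴, so T_eq⁴ = S(1−A)/(4σ).
T_eq = [90.9 × 0.33 / (4 × 5.67×10⁻⁸)]^(1/4) = (1.32×10⁸)^(1/4) = 107 K.

T_eq ≈ 107 K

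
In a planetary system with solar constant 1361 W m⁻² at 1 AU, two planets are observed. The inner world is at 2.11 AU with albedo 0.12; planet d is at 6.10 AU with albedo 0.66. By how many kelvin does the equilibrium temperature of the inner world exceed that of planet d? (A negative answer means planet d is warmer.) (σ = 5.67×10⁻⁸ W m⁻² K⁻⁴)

T_eq = [S₀(1−A)/(4σd²)]^(1/4), so T ∝ (1−A)^(1/4) / √d.
T₁ = [1361×0.88/(4×5.67×10⁻⁸×2.11²)]^(1/4) = 185.58 K.
T₂ = [1361×0.34/(4×5.67×10⁻⁸×6.10²)]^(1/4) = 86.05 K.

ΔT ≈ 99.5 K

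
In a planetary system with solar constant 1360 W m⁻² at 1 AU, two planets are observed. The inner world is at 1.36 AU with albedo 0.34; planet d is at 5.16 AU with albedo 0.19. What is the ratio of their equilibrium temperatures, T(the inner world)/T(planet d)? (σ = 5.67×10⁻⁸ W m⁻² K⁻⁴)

T_eq = [S₀(1−A)/(4σd²)]^(1/4), so T ∝ (1−A)^(1/4) / √d.
T₁ = [1360×0.66/(4×5.67×10⁻⁸×1.36²)]^(1/4) = 215.08 K.
T₂ = [1360×0.81/(4×5.67×10⁻⁸×5.16²)]^(1/4) = 116.22 K.

T₁/T₂ ≈ 1.851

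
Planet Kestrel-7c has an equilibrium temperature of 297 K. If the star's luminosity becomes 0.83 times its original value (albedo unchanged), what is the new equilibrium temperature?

T_eq ≈ 283 K

T_eq ∝ L^(1/4) · d^(−1/2).
T′ = 297 × 0.83^(1/4) = 283 K.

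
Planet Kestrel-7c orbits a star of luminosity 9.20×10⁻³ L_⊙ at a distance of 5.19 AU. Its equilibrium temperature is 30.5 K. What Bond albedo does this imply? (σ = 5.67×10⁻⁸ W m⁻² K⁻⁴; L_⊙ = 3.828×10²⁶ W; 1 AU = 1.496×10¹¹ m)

d = 5.19 AU = 7.76×10¹¹ m.
L = 9.20×10⁻³ × 3.828×10²⁶ = 3.52×10²⁴ W.
Flux: S = L/(4πd²) = 3.52×10²⁴/(4π×(7.76×10¹¹)²) = 0.465 W m⁻².
From T_eq⁴ = S(1−A)/(4σ): 1−A = 4σT_eq⁴/S.
1−A = 4 × 5.67×10⁻⁸ × (30.5)⁴ / 0.465 = 0.422.

A ≈ 0.58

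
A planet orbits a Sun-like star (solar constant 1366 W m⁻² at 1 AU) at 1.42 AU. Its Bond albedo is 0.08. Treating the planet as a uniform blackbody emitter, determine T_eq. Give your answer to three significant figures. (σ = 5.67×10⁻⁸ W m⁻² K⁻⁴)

Flux at 1.42 AU: S = 1366/1.42² = 677 W m⁻².
Energy balance: absorbed = emitted ⇒ πR²·S(1−A) = 4πR²·σT_eq⁴, so T_eq⁴ = S(1−A)/(4σ).
T_eq = [677 × 0.92 / (4 × 5.67×10⁻⁸)]^(1/4) = (2.75×10⁹)^(1/4) = 229 K.

T_eq ≈ 229 K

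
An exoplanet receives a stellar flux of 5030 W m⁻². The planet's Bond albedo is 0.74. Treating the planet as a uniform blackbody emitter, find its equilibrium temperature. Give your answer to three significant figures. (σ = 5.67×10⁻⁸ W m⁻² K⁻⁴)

Energy balance: absorbed = emitted ⇒ πR²·S(1−A) = 4πR²·σT_eq⁴, so T_eq⁴ = S(1−A)/(4σ).
T_eq = [5030 × 0.26 / (4 × 5.67×10⁻⁸)]^(1/4) = (5.77×10⁹)^(1/4) = 276 K.

T_eq ≈ 276 K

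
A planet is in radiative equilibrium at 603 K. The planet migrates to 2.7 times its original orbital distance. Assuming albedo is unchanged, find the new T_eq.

T_eq ≈ 367 K

T_eq ∝ L^(1/4) · d^(−1/2).
T′ = 603 / 2.7^(1/2) = 367 K.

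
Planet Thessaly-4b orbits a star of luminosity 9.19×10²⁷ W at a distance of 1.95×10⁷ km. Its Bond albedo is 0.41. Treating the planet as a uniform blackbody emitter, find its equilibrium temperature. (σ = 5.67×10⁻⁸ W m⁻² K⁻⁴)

d = 1.95×10⁷ km = 1.95×10¹⁰ m.
Flux: S = L/(4πd²) = 9.19×10²⁷/(4π×(1.95×10¹⁰)²) = 1.92×10⁶ W m⁻².
Energy balance: absorbed = emitted ⇒ πR²·S(1−A) = 4πR²·σT_eq⁴, so T_eq⁴ = S(1−A)/(4σ).
T_eq = [1.92×10⁶ × 0.59 / (4 × 5.67×10⁻⁸)]^(1/4) = (5.00×10¹²)^(1/4) = 1500 K.

T_eq ≈ 1500 K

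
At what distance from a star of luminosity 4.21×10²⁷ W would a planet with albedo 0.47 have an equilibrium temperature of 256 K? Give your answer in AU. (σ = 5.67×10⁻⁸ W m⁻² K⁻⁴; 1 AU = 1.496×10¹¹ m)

From T_eq⁴ = L(1−A)/(16πσd²): d = √[L(1−A)/(16πσT_eq⁴)].
d = √[4.21×10²⁷ × 0.53 / (16π × 5.67×10⁻⁸ × (256)⁴)] = 4.27×10¹¹ m = 2.85 AU.

d ≈ 2.85 AU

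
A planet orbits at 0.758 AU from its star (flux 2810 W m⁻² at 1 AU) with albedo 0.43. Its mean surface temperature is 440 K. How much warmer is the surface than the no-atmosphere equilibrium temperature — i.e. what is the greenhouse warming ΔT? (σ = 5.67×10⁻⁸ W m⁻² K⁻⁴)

S = 2810/0.758² = 4891 W m⁻².
T_eq = [S(1−A)/(4σ)]^(1/4) = [4891×0.57/(4×5.67×10⁻⁸)]^(1/4) = 333.0 K.
ΔT = T_surf − T_eq = 440 − 333.0.

ΔT ≈ 107.0 K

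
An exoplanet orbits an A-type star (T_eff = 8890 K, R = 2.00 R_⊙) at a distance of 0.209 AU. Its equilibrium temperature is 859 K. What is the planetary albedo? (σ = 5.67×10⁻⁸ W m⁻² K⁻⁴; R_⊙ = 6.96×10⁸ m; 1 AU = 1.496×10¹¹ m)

A ≈ 0.82

R_⋆ = 2.00 × 6.96×10⁸ = 1.39×10⁹ m.
d = 0.209 AU = 3.13×10¹⁰ m.
L = 4πR_⋆²σT_⋆⁴ = 4π(1.39×10⁹)² × 5.67×10⁻⁸ × (8890)⁴ = 8.62×10²⁷ W.
S = L/(4πd²) = 7.02×10⁵ W m⁻².
From T_eq⁴ = S(1−A)/(4σ): 1−A = 4σT_eq⁴/S.
1−A = 4 × 5.67×10⁻⁸ × (859)⁴ / 7.02×10⁵ = 0.176.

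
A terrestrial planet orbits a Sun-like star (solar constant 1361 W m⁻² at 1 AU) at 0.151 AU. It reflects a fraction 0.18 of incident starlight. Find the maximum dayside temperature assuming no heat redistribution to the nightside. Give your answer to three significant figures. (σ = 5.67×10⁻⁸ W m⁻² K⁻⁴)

Flux at 0.151 AU: S = 1361/0.151² = 5.97×10⁴ W m⁻².
With no redistribution each surface element balances locally: S(1−A) = σT⁴.
T = [5.97×10⁴ × 0.82 / 5.67×10⁻⁸]^(1/4) = (8.63×10¹¹)^(1/4) = 964 K.

T_ss ≈ 964 K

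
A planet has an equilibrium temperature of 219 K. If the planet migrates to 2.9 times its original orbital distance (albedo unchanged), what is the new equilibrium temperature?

T_eq ≈ 129 K

T_eq ∝ L^(1/4) · d^(−1/2).
T′ = 219 / 2.9^(1/2) = 129 K.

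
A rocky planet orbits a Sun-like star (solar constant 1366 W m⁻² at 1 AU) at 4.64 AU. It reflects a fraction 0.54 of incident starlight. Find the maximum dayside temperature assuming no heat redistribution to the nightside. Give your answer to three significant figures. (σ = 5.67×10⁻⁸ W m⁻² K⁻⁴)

T_ss ≈ 151 K

Flux at 4.64 AU: S = 1366/4.64² = 63.4 W m⁻².
With no redistribution each surface element balances locally: S(1−A) = σT⁴.
T = [63.4 × 0.46 / 5.67×10⁻⁸]^(1/4) = (5.15×10⁸)^(1/4) = 151 K.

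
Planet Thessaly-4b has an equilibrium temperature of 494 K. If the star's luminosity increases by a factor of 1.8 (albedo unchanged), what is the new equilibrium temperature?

T_eq ≈ 572 K

T_eq ∝ L^(1/4) · d^(−1/2).
T′ = 494 × 1.8^(1/4) = 572 K.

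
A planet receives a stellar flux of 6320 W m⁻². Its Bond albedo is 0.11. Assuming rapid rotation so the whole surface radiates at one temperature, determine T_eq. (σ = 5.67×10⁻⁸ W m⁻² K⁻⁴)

T_eq ≈ 397 K

Energy balance: absorbed = emitted ⇒ πR²·S(1−A) = 4πR²·σT_eq⁴, so T_eq⁴ = S(1−A)/(4σ).
T_eq = [6320 × 0.89 / (4 × 5.67×10⁻⁸)]^(1/4) = (2.48×10¹⁰)^(1/4) = 397 K.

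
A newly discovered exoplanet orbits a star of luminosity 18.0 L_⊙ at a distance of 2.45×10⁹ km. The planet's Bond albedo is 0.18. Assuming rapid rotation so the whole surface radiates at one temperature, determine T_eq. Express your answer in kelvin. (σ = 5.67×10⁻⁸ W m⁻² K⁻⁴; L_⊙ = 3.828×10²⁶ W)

d = 2.45×10⁹ km = 2.45×10¹² m.
L = 18.0 × 3.828×10²⁶ = 6.89×10²⁷ W.
Flux: S = L/(4πd²) = 6.89×10²⁷/(4π×(2.45×10¹²)²) = 91.3 W m⁻².
Energy balance: absorbed = emitted ⇒ πR²·S(1−A) = 4πR²·σT_eq⁴, so T_eq⁴ = S(1−A)/(4σ).
T_eq = [91.3 × 0.82 / (4 × 5.67×10⁻⁸)]^(1/4) = (3.30×10⁸)^(1/4) = 135 K.

T_eq ≈ 135 K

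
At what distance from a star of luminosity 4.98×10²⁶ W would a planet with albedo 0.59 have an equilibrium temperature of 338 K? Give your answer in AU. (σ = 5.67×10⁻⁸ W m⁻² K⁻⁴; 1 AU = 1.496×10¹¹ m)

d ≈ 0.495 AU

From T_eq⁴ = L(1−A)/(16πσd²): d = √[L(1−A)/(16πσT_eq⁴)].
d = √[4.98×10²⁶ × 0.41 / (16π × 5.67×10⁻⁸ × (338)⁴)] = 7.41×10¹⁰ m = 0.495 AU.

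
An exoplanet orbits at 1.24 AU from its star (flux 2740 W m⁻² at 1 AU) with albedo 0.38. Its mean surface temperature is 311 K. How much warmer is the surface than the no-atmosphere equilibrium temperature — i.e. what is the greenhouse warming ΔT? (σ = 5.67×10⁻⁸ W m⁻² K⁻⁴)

ΔT ≈ 46.8 K

S = 2740/1.24² = 1782 W m⁻².
T_eq = [S(1−A)/(4σ)]^(1/4) = [1782×0.62/(4×5.67×10⁻⁸)]^(1/4) = 264.2 K.
ΔT = T_surf − T_eq = 311 − 264.2.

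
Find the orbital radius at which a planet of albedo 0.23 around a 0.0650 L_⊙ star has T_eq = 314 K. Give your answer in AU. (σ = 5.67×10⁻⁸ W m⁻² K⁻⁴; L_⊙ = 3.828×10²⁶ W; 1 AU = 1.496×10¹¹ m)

L = 0.0650 × 3.828×10²⁶ = 2.49×10²⁵ W.
From T_eq⁴ = L(1−A)/(16πσd²): d = √[L(1−A)/(16πσT_eq⁴)].
d = √[2.49×10²⁵ × 0.77 / (16π × 5.67×10⁻⁸ × (314)⁴)] = 2.63×10¹⁰ m = 0.176 AU.

d ≈ 0.176 AU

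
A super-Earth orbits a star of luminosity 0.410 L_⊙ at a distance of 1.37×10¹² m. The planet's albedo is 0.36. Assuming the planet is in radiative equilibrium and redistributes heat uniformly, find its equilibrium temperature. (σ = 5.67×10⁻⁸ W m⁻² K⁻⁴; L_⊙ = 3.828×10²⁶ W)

T_eq ≈ 65.8 K

L = 0.410 × 3.828×10²⁶ = 1.57×10²⁶ W.
Flux: S = L/(4πd²) = 1.57×10²⁶/(4π×(1.37×10¹²)²) = 6.65 W m⁻².
Energy balance: absorbed = emitted ⇒ πR²·S(1−A) = 4πR²·σT_eq⁴, so T_eq⁴ = S(1−A)/(4σ).
T_eq = [6.65 × 0.64 / (4 × 5.67×10⁻⁸)]^(1/4) = (1.88×10⁷)^(1/4) = 65.8 K.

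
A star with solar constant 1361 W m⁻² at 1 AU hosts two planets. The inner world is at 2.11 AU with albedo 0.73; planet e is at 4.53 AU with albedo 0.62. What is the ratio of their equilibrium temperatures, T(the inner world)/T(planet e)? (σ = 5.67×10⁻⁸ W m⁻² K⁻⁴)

T₁/T₂ ≈ 1.345

T_eq = [S₀(1−A)/(4σd²)]^(1/4), so T ∝ (1−A)^(1/4) / √d.
T₁ = [1361×0.27/(4×5.67×10⁻⁸×2.11²)]^(1/4) = 138.12 K.
T₂ = [1361×0.38/(4×5.67×10⁻⁸×4.53²)]^(1/4) = 102.67 K.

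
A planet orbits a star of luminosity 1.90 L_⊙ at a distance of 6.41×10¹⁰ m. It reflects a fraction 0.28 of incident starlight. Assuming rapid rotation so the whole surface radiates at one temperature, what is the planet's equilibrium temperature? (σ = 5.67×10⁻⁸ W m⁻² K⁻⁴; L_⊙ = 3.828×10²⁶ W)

T_eq ≈ 460 K

L = 1.90 × 3.828×10²⁶ = 7.27×10²⁶ W.
Flux: S = L/(4πd²) = 7.27×10²⁶/(4π×(6.41×10¹⁰)²) = 1.41×10⁴ W m⁻².
Energy balance: absorbed = emitted ⇒ πR²·S(1−A) = 4πR²·σT_eq⁴, so T_eq⁴ = S(1−A)/(4σ).
T_eq = [1.41×10⁴ × 0.72 / (4 × 5.67×10⁻⁸)]^(1/4) = (4.47×10¹⁰)^(1/4) = 460 K.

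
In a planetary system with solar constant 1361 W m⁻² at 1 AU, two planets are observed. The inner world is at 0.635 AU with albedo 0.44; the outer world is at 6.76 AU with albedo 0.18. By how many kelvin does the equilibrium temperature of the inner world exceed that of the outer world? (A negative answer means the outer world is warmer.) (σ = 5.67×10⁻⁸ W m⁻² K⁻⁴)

T_eq = [S₀(1−A)/(4σd²)]^(1/4), so T ∝ (1−A)^(1/4) / √d.
T₁ = [1361×0.56/(4×5.67×10⁻⁸×0.635²)]^(1/4) = 302.14 K.
T₂ = [1361×0.82/(4×5.67×10⁻⁸×6.76²)]^(1/4) = 101.87 K.

ΔT ≈ 200.3 K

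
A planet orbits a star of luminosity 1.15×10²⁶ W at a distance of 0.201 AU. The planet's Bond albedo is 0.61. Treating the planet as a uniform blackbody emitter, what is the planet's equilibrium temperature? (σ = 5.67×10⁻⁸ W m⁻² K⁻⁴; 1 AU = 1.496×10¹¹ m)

T_eq ≈ 363 K

d = 0.201 AU = 3.01×10¹⁰ m.
Flux: S = L/(4πd²) = 1.15×10²⁶/(4π×(3.01×10¹⁰)²) = 1.01×10⁴ W m⁻².
Energy balance: absorbed = emitted ⇒ πR²·S(1−A) = 4πR²·σT_eq⁴, so T_eq⁴ = S(1−A)/(4σ).
T_eq = [1.01×10⁴ × 0.39 / (4 × 5.67×10⁻⁸)]^(1/4) = (1.74×10¹⁰)^(1/4) = 363 K.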